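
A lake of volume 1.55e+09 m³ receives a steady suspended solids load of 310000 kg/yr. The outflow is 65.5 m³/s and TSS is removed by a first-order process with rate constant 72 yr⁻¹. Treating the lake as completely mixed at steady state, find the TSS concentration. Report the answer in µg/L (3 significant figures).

Outflow Q = 65.5 m³/s × 3.156e+07 s/yr = 2.067e+09 m³/yr.
Steady-state CSTR mass balance: W = Q·C + k·V·C, so C = W/(Q + kV).
Q + kV = 2.067e+09 + 72·1.55e+09 = 1.137e+11 m³/yr.
C = 310000/1.137e+11 = 2.727e-06 kg/m³ = 0.002727 mg/L = 2.727 µg/L.

2.73 µg/L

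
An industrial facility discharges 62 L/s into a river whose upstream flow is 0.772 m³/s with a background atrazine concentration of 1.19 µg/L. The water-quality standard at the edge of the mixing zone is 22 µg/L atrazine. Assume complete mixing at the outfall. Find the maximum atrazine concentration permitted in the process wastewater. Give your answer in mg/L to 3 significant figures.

62 L/s = 0.062 m³/s.
1.19 µg/L = 0.00119 mg/L.
22 µg/L = 0.022 mg/L.
Mass balance: 0.022·0.834 = 0.062·Cₑ + 0.772·0.00119.
Cₑ = (0.01835 − 0.0009187) / 0.062 = 0.2811 mg/L.

0.281 mg/L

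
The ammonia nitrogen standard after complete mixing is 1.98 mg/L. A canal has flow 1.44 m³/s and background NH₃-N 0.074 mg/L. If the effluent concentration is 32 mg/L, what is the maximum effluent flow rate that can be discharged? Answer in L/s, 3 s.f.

Mass balance at complete mixing: C_std·(Q_w + Q_r) = Q_w·C_e + Q_r·C_b.
Rearranging, Q_w = Q_r·(C_std − C_b)/(C_e − C_std) = 1.44·(1.98 − 0.074) / (32 − 1.98) = 0.09143 m³/s.
= 91.43 L/s.

91.4 L/s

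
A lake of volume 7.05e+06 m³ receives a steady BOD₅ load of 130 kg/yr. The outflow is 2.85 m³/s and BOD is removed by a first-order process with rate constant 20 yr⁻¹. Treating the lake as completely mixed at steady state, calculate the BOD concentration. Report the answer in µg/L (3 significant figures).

Outflow Q = 2.85 m³/s × 3.156e+07 s/yr = 8.994e+07 m³/yr.
Steady-state CSTR mass balance: W = Q·C + k·V·C, so C = W/(Q + kV).
Q + kV = 8.994e+07 + 20·7.05e+06 = 2.309e+08 m³/yr.
C = 130/2.309e+08 = 5.629e-07 kg/m³ = 0.0005629 mg/L = 0.5629 µg/L.

0.563 µg/L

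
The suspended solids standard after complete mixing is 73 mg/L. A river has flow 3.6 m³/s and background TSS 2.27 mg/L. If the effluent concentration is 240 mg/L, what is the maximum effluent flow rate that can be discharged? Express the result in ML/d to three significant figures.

Mass balance at complete mixing: C_std·(Q_w + Q_r) = Q_w·C_e + Q_r·C_b.
Rearranging, Q_w = Q_r·(C_std − C_b)/(C_e − C_std) = 3.6·(73 − 2.27) / (240 − 73) = 1.525 m³/s.
= 131.7 ML/d.

132 ML/d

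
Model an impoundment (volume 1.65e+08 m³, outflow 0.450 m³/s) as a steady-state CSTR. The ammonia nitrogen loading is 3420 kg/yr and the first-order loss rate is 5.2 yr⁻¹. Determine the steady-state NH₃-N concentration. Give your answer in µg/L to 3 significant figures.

Outflow Q = 0.450 m³/s × 3.156e+07 s/yr = 1.42e+07 m³/yr.
Steady-state CSTR mass balance: W = Q·C + k·V·C, so C = W/(Q + kV).
Q + kV = 1.42e+07 + 5.2·1.65e+08 = 8.722e+08 m³/yr.
C = 3420/8.722e+08 = 3.921e-06 kg/m³ = 0.003921 mg/L = 3.921 µg/L.

3.92 µg/L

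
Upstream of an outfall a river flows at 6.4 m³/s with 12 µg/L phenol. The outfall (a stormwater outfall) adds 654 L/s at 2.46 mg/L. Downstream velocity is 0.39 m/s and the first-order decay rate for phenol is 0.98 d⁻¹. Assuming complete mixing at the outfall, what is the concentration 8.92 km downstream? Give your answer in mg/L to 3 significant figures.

654 L/s = 0.654 m³/s.
12 µg/L = 0.012 mg/L.
After complete mixing, C₀ = (0.654·2.46 + 6.4·0.012) / 7.054 = 0.239 mg/L.
Travel time t = 8920 m / 0.39 m/s = 2.287e+04 s = 0.2647 d.
C = 0.239·exp(−0.98·0.2647) = 0.239·0.7715 = 0.1844 mg/L.

0.184 mg/L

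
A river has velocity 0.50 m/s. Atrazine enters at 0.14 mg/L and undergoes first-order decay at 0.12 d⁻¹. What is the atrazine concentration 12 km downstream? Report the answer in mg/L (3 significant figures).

Travel time t = 12 km / 0.50 m/s = 1.2e+04/0.50 = 2.4e+04 s = 0.2778 d.
First-order decay: C = 0.14·exp(−0.12·0.2778) = 0.14·0.9672 = 0.1354 mg/L.

0.135 mg/L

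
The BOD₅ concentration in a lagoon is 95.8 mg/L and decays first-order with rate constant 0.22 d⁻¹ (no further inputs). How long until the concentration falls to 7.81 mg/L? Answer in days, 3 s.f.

t = ln(C₀/C)/k = ln(95.8/7.81)/0.22 = 2.507/0.22 = 11.39 d.

11.4 d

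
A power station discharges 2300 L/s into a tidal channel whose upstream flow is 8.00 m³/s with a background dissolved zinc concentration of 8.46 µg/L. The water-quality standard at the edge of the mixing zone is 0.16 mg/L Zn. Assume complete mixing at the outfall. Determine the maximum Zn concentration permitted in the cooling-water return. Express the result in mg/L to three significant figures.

0.687 mg/L

2300 L/s = 2.3 m³/s.
8.46 µg/L = 0.00846 mg/L.
Mass balance: 0.16·10.3 = 2.3·Cₑ + 8·0.00846.
Cₑ = (1.648 − 0.06768) / 2.3 = 0.6871 mg/L.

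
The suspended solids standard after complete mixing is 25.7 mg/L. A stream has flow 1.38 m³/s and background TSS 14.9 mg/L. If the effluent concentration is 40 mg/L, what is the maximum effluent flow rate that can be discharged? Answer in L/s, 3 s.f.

1040 L/s

Mass balance at complete mixing: C_std·(Q_w + Q_r) = Q_w·C_e + Q_r·C_b.
Rearranging, Q_w = Q_r·(C_std − C_b)/(C_e − C_std) = 1.38·(25.7 − 14.9) / (40 − 25.7) = 1.042 m³/s.
= 1042 L/s.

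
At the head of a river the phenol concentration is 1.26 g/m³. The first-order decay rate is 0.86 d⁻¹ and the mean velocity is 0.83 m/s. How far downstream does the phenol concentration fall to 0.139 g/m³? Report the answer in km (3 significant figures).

184 km

From C = C₀·e^(−kt), t = ln(C₀/C)/k = ln(1.26/0.139)/0.86 = 2.204/0.86 = 2.563 d.
Distance = v·t = 0.83 m/s × 2.215e+05 s = 1.838e+05 m = 183.8 km.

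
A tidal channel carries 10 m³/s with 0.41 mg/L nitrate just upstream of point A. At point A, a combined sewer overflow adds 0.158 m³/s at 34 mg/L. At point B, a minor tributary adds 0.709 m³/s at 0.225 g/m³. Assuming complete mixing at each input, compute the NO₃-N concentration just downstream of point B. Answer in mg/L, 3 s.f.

0.886 mg/L

After input A: C = (10·0.41 + 0.158·34) / 10.16 = 0.9325 mg/L.
After input B: C = (10.16·0.9325 + 0.709·0.225) / 10.87 = 0.8863 mg/L.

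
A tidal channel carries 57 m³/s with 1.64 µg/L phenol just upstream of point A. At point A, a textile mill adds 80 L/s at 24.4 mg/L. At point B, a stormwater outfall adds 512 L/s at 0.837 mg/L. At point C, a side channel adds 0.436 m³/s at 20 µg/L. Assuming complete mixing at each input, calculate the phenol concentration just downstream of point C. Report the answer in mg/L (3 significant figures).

0.0428 mg/L

1.64 µg/L = 0.00164 mg/L.
80 L/s = 0.08 m³/s.
After input A: C = (57·0.00164 + 0.08·24.4) / 57.08 = 0.03584 mg/L.
512 L/s = 0.512 m³/s.
After input B: C = (57.08·0.03584 + 0.512·0.837) / 57.59 = 0.04296 mg/L.
20 µg/L = 0.02 mg/L.
After input C: C = (57.59·0.04296 + 0.436·0.02) / 58.03 = 0.04279 mg/L.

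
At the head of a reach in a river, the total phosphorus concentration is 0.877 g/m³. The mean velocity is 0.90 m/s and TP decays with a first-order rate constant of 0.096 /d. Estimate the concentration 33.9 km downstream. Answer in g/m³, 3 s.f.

Travel time t = 33.9 km / 0.90 m/s = 3.39e+04/0.90 = 3.767e+04 s = 0.436 d.
First-order decay: C = 0.877·exp(−0.096·0.436) = 0.877·0.959 = 0.8411 g/m³.

0.841 g/m³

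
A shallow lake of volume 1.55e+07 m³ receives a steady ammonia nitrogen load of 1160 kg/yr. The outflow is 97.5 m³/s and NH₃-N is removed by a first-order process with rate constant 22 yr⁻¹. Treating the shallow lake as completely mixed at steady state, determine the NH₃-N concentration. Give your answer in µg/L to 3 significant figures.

Outflow Q = 97.5 m³/s × 3.156e+07 s/yr = 3.077e+09 m³/yr.
Steady-state CSTR mass balance: W = Q·C + k·V·C, so C = W/(Q + kV).
Q + kV = 3.077e+09 + 22·1.55e+07 = 3.418e+09 m³/yr.
C = 1160/3.418e+09 = 3.394e-07 kg/m³ = 0.0003394 mg/L = 0.3394 µg/L.

0.339 µg/L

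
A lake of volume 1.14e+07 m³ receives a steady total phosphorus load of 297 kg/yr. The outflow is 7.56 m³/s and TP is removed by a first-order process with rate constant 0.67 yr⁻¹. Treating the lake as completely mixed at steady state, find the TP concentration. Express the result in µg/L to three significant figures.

1.21 µg/L

Outflow Q = 7.56 m³/s × 3.156e+07 s/yr = 2.386e+08 m³/yr.
Steady-state CSTR mass balance: W = Q·C + k·V·C, so C = W/(Q + kV).
Q + kV = 2.386e+08 + 0.67·1.14e+07 = 2.462e+08 m³/yr.
C = 297/2.462e+08 = 1.206e-06 kg/m³ = 0.001206 mg/L = 1.206 µg/L.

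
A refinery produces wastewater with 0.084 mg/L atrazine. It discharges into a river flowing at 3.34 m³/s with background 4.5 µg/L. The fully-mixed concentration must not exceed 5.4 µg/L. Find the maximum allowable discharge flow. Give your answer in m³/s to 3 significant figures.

4.5 µg/L = 0.0045 mg/L.
5.4 µg/L = 0.0054 mg/L.
Mass balance at complete mixing: C_std·(Q_w + Q_r) = Q_w·C_e + Q_r·C_b.
Rearranging, Q_w = Q_r·(C_std − C_b)/(C_e − C_std) = 3.34·(0.0054 − 0.0045) / (0.084 − 0.0054) = 0.03824 m³/s.

0.0382 m³/s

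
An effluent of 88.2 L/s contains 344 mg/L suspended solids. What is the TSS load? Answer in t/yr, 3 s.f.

957 t/yr

88.2 L/s = 0.0882 m³/s.
Mass flux = Q·C = 0.0882 m³/s × 344 g/m³ = 30.34 g/s.
= 30.34 g/s × 31.56 = 957.5 t/yr.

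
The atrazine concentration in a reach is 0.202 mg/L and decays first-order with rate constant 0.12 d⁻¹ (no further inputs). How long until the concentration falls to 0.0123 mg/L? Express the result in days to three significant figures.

t = ln(C₀/C)/k = ln(0.202/0.0123)/0.12 = 2.799/0.12 = 23.32 d.

23.3 d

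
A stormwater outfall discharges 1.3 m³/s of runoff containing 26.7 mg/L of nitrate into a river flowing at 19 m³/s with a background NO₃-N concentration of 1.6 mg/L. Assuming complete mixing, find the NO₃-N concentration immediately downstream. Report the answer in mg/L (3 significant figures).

Conservation of mass across the mixing zone: C = (1.3·26.7 + 19·1.6) / (1.3 + 19) = 65.11/20.3 = 3.207 mg/L.

3.21 mg/L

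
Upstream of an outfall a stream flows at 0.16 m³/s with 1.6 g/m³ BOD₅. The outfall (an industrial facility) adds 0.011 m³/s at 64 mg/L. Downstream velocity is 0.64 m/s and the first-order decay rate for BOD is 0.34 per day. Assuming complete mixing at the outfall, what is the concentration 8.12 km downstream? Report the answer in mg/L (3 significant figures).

After complete mixing, C₀ = (0.011·64 + 0.16·1.6) / 0.171 = 5.614 mg/L.
Travel time t = 8120 m / 0.64 m/s = 1.269e+04 s = 0.1468 d.
C = 5.614·exp(−0.34·0.1468) = 5.614·0.9513 = 5.341 mg/L.

5.34 mg/L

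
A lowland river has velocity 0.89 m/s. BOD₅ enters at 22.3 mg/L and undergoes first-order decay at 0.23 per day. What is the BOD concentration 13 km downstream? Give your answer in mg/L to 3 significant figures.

Travel time t = 13 km / 0.89 m/s = 1.3e+04/0.89 = 1.461e+04 s = 0.1691 d.
First-order decay: C = 22.3·exp(−0.23·0.1691) = 22.3·0.9619 = 21.45 mg/L.

21.4 mg/L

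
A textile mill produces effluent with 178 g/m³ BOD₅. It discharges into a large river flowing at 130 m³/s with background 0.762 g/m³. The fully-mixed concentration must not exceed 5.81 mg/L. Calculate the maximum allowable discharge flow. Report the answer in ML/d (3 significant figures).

Mass balance at complete mixing: C_std·(Q_w + Q_r) = Q_w·C_e + Q_r·C_b.
Rearranging, Q_w = Q_r·(C_std − C_b)/(C_e − C_std) = 130·(5.81 − 0.762) / (178 − 5.81) = 3.811 m³/s.
= 329.3 ML/d.

329 ML/d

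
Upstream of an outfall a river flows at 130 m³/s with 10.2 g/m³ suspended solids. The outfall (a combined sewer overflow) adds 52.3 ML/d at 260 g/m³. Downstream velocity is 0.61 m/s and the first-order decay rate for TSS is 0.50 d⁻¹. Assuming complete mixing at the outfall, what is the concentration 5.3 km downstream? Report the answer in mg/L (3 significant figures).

10.8 mg/L

52.3 ML/d = 0.6053 m³/s.
After complete mixing, C₀ = (0.6053·260 + 130·10.2) / 130.6 = 11.36 mg/L.
Travel time t = 5300 m / 0.61 m/s = 8689 s = 0.1006 d.
C = 11.36·exp(−0.50·0.1006) = 11.36·0.951 = 10.8 mg/L.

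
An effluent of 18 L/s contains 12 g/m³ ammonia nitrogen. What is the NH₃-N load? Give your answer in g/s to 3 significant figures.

18 L/s = 0.018 m³/s.
Mass flux = Q·C = 0.018 m³/s × 12 g/m³ = 0.216 g/s.

0.216 g/s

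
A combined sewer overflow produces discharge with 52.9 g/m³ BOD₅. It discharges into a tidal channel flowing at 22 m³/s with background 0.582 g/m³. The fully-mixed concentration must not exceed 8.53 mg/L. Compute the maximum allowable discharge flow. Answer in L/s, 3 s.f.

Mass balance at complete mixing: C_std·(Q_w + Q_r) = Q_w·C_e + Q_r·C_b.
Rearranging, Q_w = Q_r·(C_std − C_b)/(C_e − C_std) = 22·(8.53 − 0.582) / (52.9 − 8.53) = 3.941 m³/s.
= 3941 L/s.

3940 L/s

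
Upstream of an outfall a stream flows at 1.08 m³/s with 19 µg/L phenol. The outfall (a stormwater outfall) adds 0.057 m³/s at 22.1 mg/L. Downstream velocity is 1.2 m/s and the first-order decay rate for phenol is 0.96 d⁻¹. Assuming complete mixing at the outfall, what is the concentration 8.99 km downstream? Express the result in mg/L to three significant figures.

19 µg/L = 0.019 mg/L.
After complete mixing, C₀ = (0.057·22.1 + 1.08·0.019) / 1.137 = 1.126 mg/L.
Travel time t = 8990 m / 1.2 m/s = 7492 s = 0.08671 d.
C = 1.126·exp(−0.96·0.08671) = 1.126·0.9201 = 1.036 mg/L.

1.04 mg/L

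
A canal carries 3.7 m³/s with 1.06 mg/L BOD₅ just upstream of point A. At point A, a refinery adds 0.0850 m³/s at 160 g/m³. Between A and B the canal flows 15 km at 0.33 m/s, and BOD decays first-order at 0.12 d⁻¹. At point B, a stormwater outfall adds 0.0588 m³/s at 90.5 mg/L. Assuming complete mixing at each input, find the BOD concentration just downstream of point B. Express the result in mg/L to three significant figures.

5.66 mg/L

After input A: C = (3.7·1.06 + 0.085·160) / 3.785 = 4.629 mg/L.
Over the 15 km reach to input B (t = 4.545e+04 s = 0.5261 d), decay gives C = 4.629·exp(−0.12·0.5261) = 4.346 mg/L.
After input B: C = (3.785·4.346 + 0.0588·90.5) / 3.844 = 5.664 mg/L.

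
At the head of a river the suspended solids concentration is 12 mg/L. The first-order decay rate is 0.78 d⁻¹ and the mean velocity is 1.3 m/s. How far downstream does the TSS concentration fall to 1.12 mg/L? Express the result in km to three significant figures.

From C = C₀·e^(−kt), t = ln(C₀/C)/k = ln(12/1.12)/0.78 = 2.372/0.78 = 3.04 d.
Distance = v·t = 1.3 m/s × 2.627e+05 s = 3.415e+05 m = 341.5 km.

342 km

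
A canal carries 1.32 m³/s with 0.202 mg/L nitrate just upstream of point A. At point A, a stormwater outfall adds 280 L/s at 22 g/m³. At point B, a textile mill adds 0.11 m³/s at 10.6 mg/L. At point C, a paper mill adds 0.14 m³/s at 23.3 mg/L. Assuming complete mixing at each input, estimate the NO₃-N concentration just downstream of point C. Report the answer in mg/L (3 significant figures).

5.87 mg/L

280 L/s = 0.28 m³/s.
After input A: C = (1.32·0.202 + 0.28·22) / 1.6 = 4.017 mg/L.
After input B: C = (1.6·4.017 + 0.11·10.6) / 1.71 = 4.44 mg/L.
After input C: C = (1.71·4.44 + 0.14·23.3) / 1.85 = 5.867 mg/L.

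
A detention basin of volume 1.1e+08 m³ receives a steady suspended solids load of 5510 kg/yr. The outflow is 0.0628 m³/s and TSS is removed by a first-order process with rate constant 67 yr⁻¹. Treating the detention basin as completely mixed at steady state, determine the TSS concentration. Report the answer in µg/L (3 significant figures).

Outflow Q = 0.0628 m³/s × 3.156e+07 s/yr = 1.982e+06 m³/yr.
Steady-state CSTR mass balance: W = Q·C + k·V·C, so C = W/(Q + kV).
Q + kV = 1.982e+06 + 67·1.1e+08 = 7.372e+09 m³/yr.
C = 5510/7.372e+09 = 7.474e-07 kg/m³ = 0.0007474 mg/L = 0.7474 µg/L.

0.747 µg/L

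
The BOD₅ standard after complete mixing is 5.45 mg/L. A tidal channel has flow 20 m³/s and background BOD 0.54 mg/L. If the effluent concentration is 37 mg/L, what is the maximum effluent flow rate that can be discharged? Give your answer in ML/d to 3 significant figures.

Mass balance at complete mixing: C_std·(Q_w + Q_r) = Q_w·C_e + Q_r·C_b.
Rearranging, Q_w = Q_r·(C_std − C_b)/(C_e − C_std) = 20·(5.45 − 0.54) / (37 − 5.45) = 3.113 m³/s.
= 268.9 ML/d.

269 ML/d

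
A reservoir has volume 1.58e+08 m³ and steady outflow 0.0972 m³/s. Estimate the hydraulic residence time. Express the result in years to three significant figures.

Q = 0.0972 m³/s × 3.156e+07 s/yr = 3.067e+06 m³/yr.
Hydraulic residence time τ = V/Q = 1.58e+08/3.067e+06 = 51.51 yr.

51.5 yr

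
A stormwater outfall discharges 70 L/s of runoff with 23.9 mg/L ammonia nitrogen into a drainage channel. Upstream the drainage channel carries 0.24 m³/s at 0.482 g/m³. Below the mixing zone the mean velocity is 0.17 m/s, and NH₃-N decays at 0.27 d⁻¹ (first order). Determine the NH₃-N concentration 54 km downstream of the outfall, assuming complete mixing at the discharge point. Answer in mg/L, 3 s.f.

70 L/s = 0.07 m³/s.
After complete mixing, C₀ = (0.07·23.9 + 0.24·0.482) / 0.31 = 5.77 mg/L.
Travel time t = 5.4e+04 m / 0.17 m/s = 3.176e+05 s = 3.676 d.
C = 5.77·exp(−0.27·3.676) = 5.77·0.3706 = 2.138 mg/L.

2.14 mg/L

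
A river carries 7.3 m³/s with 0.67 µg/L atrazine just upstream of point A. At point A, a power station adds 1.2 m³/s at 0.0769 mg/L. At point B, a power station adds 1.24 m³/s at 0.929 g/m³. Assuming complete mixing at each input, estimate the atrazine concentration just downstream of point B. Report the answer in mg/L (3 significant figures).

0.67 µg/L = 0.00067 mg/L.
After input A: C = (7.3·0.00067 + 1.2·0.0769) / 8.5 = 0.01143 mg/L.
After input B: C = (8.5·0.01143 + 1.24·0.929) / 9.74 = 0.1282 mg/L.

0.128 mg/L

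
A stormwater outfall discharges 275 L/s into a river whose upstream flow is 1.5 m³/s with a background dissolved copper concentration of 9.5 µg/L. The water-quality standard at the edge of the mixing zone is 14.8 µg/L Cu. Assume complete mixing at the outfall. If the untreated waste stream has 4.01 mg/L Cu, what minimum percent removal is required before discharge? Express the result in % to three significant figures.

275 L/s = 0.275 m³/s.
9.5 µg/L = 0.0095 mg/L.
14.8 µg/L = 0.0148 mg/L.
Mass balance: 0.0148·1.775 = 0.275·Cₑ + 1.5·0.0095.
Cₑ = (0.02627 − 0.01425) / 0.275 = 0.04371 mg/L.
Required removal = 1 − 0.04371/4.01 = 98.91 %.

98.9 %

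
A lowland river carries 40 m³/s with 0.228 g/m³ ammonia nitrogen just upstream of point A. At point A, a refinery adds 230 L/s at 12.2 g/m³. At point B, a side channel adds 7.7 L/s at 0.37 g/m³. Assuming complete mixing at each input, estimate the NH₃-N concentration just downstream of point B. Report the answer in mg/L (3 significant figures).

230 L/s = 0.23 m³/s.
After input A: C = (40·0.228 + 0.23·12.2) / 40.23 = 0.2964 mg/L.
7.7 L/s = 0.0077 m³/s.
After input B: C = (40.23·0.2964 + 0.0077·0.37) / 40.24 = 0.2965 mg/L.

0.296 mg/L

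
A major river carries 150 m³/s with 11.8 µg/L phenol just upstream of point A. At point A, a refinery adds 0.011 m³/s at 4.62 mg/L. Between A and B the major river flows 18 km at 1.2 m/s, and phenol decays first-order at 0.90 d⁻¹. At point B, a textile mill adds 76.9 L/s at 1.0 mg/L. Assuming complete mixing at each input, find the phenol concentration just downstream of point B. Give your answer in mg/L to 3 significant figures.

0.0109 mg/L

11.8 µg/L = 0.0118 mg/L.
After input A: C = (150·0.0118 + 0.011·4.62) / 150 = 0.01214 mg/L.
Over the 18 km reach to input B (t = 1.5e+04 s = 0.1736 d), decay gives C = 0.01214·exp(−0.90·0.1736) = 0.01038 mg/L.
76.9 L/s = 0.0769 m³/s.
After input B: C = (150·0.01038 + 0.0769·1) / 150.1 = 0.01089 mg/L.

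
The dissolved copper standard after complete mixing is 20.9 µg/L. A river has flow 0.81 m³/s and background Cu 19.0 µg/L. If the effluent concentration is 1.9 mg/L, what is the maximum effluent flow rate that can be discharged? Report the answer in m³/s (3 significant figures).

0.000819 m³/s

19.0 µg/L = 0.019 mg/L.
20.9 µg/L = 0.0209 mg/L.
Mass balance at complete mixing: C_std·(Q_w + Q_r) = Q_w·C_e + Q_r·C_b.
Rearranging, Q_w = Q_r·(C_std − C_b)/(C_e − C_std) = 0.81·(0.0209 − 0.019) / (1.9 − 0.0209) = 0.000819 m³/s.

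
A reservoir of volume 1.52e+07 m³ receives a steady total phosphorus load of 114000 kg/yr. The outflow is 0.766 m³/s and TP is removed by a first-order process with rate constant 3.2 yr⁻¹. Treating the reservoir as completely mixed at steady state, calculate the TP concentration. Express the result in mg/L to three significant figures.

Outflow Q = 0.766 m³/s × 3.156e+07 s/yr = 2.417e+07 m³/yr.
Steady-state CSTR mass balance: W = Q·C + k·V·C, so C = W/(Q + kV).
Q + kV = 2.417e+07 + 3.2·1.52e+07 = 7.281e+07 m³/yr.
C = 114000/7.281e+07 = 0.001566 kg/m³ = 1.566 mg/L.

1.57 mg/L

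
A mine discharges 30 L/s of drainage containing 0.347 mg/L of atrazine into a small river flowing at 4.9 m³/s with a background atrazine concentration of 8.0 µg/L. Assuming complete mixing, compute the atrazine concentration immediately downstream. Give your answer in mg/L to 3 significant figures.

0.0101 mg/L

30 L/s = 0.03 m³/s.
8.0 µg/L = 0.008 mg/L.
By mass balance at complete mixing, C = (0.03·0.347 + 4.9·0.008) / (0.03 + 4.9) = 0.04961/4.93 = 0.01006 mg/L.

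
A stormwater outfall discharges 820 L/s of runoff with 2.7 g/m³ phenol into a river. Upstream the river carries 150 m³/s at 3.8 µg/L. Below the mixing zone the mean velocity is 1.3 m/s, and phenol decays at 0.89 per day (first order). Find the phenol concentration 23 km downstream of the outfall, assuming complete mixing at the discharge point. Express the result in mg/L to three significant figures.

820 L/s = 0.82 m³/s.
3.8 µg/L = 0.0038 mg/L.
After complete mixing, C₀ = (0.82·2.7 + 150·0.0038) / 150.8 = 0.01846 mg/L.
Travel time t = 2.3e+04 m / 1.3 m/s = 1.769e+04 s = 0.2048 d.
C = 0.01846·exp(−0.89·0.2048) = 0.01846·0.8334 = 0.01538 mg/L.

0.0154 mg/L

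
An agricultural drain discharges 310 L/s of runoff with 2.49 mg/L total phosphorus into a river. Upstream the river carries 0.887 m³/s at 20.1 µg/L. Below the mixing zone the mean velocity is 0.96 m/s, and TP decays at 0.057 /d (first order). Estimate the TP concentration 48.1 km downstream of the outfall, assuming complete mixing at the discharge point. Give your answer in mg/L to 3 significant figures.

0.638 mg/L

310 L/s = 0.31 m³/s.
20.1 µg/L = 0.0201 mg/L.
After complete mixing, C₀ = (0.31·2.49 + 0.887·0.0201) / 1.197 = 0.6598 mg/L.
Travel time t = 4.81e+04 m / 0.96 m/s = 5.01e+04 s = 0.5799 d.
C = 0.6598·exp(−0.057·0.5799) = 0.6598·0.9675 = 0.6383 mg/L.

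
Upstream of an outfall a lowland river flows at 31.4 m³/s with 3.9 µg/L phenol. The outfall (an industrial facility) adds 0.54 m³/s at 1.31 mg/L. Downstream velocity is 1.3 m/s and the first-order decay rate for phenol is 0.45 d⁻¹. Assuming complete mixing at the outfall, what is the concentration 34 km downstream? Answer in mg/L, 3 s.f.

3.9 µg/L = 0.0039 mg/L.
After complete mixing, C₀ = (0.54·1.31 + 31.4·0.0039) / 31.94 = 0.02598 mg/L.
Travel time t = 3.4e+04 m / 1.3 m/s = 2.615e+04 s = 0.3027 d.
C = 0.02598·exp(−0.45·0.3027) = 0.02598·0.8727 = 0.02267 mg/L.

0.0227 mg/L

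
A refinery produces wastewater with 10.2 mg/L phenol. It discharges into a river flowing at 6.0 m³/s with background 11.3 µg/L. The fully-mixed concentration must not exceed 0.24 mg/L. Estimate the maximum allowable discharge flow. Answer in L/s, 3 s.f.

11.3 µg/L = 0.0113 mg/L.
Mass balance at complete mixing: C_std·(Q_w + Q_r) = Q_w·C_e + Q_r·C_b.
Rearranging, Q_w = Q_r·(C_std − C_b)/(C_e − C_std) = 6.0·(0.24 − 0.0113) / (10.2 − 0.24) = 0.1378 m³/s.
= 137.8 L/s.

138 L/s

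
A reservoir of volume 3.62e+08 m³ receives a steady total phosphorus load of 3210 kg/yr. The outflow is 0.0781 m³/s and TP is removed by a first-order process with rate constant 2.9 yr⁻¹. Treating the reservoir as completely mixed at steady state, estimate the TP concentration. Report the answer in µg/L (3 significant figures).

Outflow Q = 0.0781 m³/s × 3.156e+07 s/yr = 2.465e+06 m³/yr.
Steady-state CSTR mass balance: W = Q·C + k·V·C, so C = W/(Q + kV).
Q + kV = 2.465e+06 + 2.9·3.62e+08 = 1.052e+09 m³/yr.
C = 3210/1.052e+09 = 3.051e-06 kg/m³ = 0.003051 mg/L = 3.051 µg/L.

3.05 µg/L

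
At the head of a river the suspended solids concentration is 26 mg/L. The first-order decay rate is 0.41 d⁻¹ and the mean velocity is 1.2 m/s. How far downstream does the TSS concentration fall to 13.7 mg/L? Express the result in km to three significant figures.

162 km

From C = C₀·e^(−kt), t = ln(C₀/C)/k = ln(26/13.7)/0.41 = 0.6407/0.41 = 1.563 d.
Distance = v·t = 1.2 m/s × 1.35e+05 s = 1.62e+05 m = 162 km.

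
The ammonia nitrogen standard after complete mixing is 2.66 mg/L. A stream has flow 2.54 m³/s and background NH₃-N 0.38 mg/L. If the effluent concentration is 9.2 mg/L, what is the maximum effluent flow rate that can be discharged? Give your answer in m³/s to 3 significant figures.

0.886 m³/s

Mass balance at complete mixing: C_std·(Q_w + Q_r) = Q_w·C_e + Q_r·C_b.
Rearranging, Q_w = Q_r·(C_std − C_b)/(C_e − C_std) = 2.54·(2.66 − 0.38) / (9.2 − 2.66) = 0.8855 m³/s.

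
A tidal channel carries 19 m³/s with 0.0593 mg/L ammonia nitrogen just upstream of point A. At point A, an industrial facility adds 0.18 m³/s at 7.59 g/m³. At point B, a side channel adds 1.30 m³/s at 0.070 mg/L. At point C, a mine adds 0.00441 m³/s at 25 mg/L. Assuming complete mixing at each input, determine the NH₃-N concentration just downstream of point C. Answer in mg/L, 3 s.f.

After input A: C = (19·0.0593 + 0.18·7.59) / 19.18 = 0.13 mg/L.
After input B: C = (19.18·0.13 + 1.3·0.07) / 20.48 = 0.1262 mg/L.
After input C: C = (20.48·0.1262 + 0.00441·25) / 20.48 = 0.1315 mg/L.

0.132 mg/L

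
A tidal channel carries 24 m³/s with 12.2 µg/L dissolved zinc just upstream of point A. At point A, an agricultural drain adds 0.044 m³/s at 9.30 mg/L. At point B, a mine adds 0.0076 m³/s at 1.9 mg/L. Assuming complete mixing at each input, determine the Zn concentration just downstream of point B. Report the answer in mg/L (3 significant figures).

12.2 µg/L = 0.0122 mg/L.
After input A: C = (24·0.0122 + 0.044·9.3) / 24.04 = 0.0292 mg/L.
After input B: C = (24.04·0.0292 + 0.0076·1.9) / 24.05 = 0.02979 mg/L.

0.0298 mg/L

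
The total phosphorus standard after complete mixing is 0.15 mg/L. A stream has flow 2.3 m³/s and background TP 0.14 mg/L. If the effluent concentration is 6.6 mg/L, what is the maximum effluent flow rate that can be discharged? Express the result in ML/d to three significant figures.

0.308 ML/d

Mass balance at complete mixing: C_std·(Q_w + Q_r) = Q_w·C_e + Q_r·C_b.
Rearranging, Q_w = Q_r·(C_std − C_b)/(C_e − C_std) = 2.3·(0.15 − 0.14) / (6.6 − 0.15) = 0.003566 m³/s.
= 0.3081 ML/d.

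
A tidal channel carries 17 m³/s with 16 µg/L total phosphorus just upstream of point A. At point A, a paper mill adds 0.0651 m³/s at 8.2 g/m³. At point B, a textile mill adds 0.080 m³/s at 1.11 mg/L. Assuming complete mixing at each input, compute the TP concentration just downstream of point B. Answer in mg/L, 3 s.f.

16 µg/L = 0.016 mg/L.
After input A: C = (17·0.016 + 0.0651·8.2) / 17.07 = 0.04722 mg/L.
After input B: C = (17.07·0.04722 + 0.08·1.11) / 17.15 = 0.05218 mg/L.

0.0522 mg/L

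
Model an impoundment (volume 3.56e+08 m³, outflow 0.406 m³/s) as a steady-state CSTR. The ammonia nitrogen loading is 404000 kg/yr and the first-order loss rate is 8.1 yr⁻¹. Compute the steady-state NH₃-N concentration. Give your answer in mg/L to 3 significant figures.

Outflow Q = 0.406 m³/s × 3.156e+07 s/yr = 1.281e+07 m³/yr.
Steady-state CSTR mass balance: W = Q·C + k·V·C, so C = W/(Q + kV).
Q + kV = 1.281e+07 + 8.1·3.56e+08 = 2.896e+09 m³/yr.
C = 404000/2.896e+09 = 0.0001395 kg/m³ = 0.1395 mg/L.

0.139 mg/L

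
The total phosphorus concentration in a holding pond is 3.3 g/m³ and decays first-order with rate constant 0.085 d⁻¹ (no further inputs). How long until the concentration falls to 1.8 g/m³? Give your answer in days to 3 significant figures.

7.13 d

t = ln(C₀/C)/k = ln(3.3/1.8)/0.085 = 0.6061/0.085 = 7.131 d.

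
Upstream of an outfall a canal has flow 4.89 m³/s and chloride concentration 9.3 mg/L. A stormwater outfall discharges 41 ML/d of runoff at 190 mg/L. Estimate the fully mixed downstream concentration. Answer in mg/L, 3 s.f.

41 ML/d = 0.4745 m³/s.
Flow-weighted mixing gives C = (0.4745·190 + 4.89·9.3) / (0.4745 + 4.89) = 135.6/5.365 = 25.28 mg/L.

25.3 mg/L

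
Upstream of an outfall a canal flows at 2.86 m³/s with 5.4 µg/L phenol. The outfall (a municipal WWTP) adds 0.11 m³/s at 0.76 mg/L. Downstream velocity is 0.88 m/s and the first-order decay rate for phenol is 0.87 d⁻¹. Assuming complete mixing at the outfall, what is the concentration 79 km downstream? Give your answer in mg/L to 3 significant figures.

0.0135 mg/L

5.4 µg/L = 0.0054 mg/L.
After complete mixing, C₀ = (0.11·0.76 + 2.86·0.0054) / 2.97 = 0.03335 mg/L.
Travel time t = 7.9e+04 m / 0.88 m/s = 8.977e+04 s = 1.039 d.
C = 0.03335·exp(−0.87·1.039) = 0.03335·0.405 = 0.0135 mg/L.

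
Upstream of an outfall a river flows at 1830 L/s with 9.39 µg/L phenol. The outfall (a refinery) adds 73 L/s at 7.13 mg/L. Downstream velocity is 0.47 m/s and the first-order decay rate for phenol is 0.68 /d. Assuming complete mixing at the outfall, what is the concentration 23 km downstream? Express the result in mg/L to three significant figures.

0.192 mg/L

73 L/s = 0.073 m³/s.
1830 L/s = 1.83 m³/s.
9.39 µg/L = 0.00939 mg/L.
After complete mixing, C₀ = (0.073·7.13 + 1.83·0.00939) / 1.903 = 0.2825 mg/L.
Travel time t = 2.3e+04 m / 0.47 m/s = 4.894e+04 s = 0.5664 d.
C = 0.2825·exp(−0.68·0.5664) = 0.2825·0.6804 = 0.1922 mg/L.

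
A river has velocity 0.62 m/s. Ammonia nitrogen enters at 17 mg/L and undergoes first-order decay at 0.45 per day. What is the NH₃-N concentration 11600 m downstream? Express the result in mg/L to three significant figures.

15.4 mg/L

Travel time t = 11600 m / 0.62 m/s = 1.16e+04/0.62 = 1.871e+04 s = 0.2165 d.
First-order decay: C = 17·exp(−0.45·0.2165) = 17·0.9072 = 15.42 mg/L.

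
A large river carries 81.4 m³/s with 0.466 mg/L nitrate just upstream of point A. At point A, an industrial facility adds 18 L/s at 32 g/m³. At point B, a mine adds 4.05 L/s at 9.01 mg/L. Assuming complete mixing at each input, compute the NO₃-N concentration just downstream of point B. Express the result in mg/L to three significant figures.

18 L/s = 0.018 m³/s.
After input A: C = (81.4·0.466 + 0.018·32) / 81.42 = 0.473 mg/L.
4.05 L/s = 0.00405 m³/s.
After input B: C = (81.42·0.473 + 0.00405·9.01) / 81.42 = 0.4734 mg/L.

0.473 mg/L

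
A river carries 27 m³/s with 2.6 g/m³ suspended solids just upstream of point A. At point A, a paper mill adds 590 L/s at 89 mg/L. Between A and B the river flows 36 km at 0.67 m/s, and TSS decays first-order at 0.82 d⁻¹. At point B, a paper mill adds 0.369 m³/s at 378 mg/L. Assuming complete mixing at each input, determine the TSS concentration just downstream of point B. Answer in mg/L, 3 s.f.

590 L/s = 0.59 m³/s.
After input A: C = (27·2.6 + 0.59·89) / 27.59 = 4.448 mg/L.
Over the 36 km reach to input B (t = 5.373e+04 s = 0.6219 d), decay gives C = 4.448·exp(−0.82·0.6219) = 2.671 mg/L.
After input B: C = (27.59·2.671 + 0.369·378) / 27.96 = 7.624 mg/L.

7.62 mg/L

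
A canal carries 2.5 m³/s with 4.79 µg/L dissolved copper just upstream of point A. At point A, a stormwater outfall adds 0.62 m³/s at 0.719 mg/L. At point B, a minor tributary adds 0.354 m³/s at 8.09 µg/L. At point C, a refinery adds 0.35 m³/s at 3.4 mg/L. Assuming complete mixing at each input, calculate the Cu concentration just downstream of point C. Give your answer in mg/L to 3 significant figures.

0.432 mg/L

4.79 µg/L = 0.00479 mg/L.
After input A: C = (2.5·0.00479 + 0.62·0.719) / 3.12 = 0.1467 mg/L.
8.09 µg/L = 0.00809 mg/L.
After input B: C = (3.12·0.1467 + 0.354·0.00809) / 3.474 = 0.1326 mg/L.
After input C: C = (3.474·0.1326 + 0.35·3.4) / 3.824 = 0.4316 mg/L.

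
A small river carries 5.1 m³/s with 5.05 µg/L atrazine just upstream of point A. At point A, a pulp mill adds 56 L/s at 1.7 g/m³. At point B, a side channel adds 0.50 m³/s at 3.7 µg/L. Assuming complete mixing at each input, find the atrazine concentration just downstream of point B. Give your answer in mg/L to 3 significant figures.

0.0217 mg/L

5.05 µg/L = 0.00505 mg/L.
56 L/s = 0.056 m³/s.
After input A: C = (5.1·0.00505 + 0.056·1.7) / 5.156 = 0.02346 mg/L.
3.7 µg/L = 0.0037 mg/L.
After input B: C = (5.156·0.02346 + 0.5·0.0037) / 5.656 = 0.02171 mg/L.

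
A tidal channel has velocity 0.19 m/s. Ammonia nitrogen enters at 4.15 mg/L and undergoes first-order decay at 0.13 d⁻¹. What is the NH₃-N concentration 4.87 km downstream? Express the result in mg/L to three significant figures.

3.99 mg/L

Travel time t = 4.87 km / 0.19 m/s = 4870/0.19 = 2.563e+04 s = 0.2967 d.
First-order decay: C = 4.15·exp(−0.13·0.2967) = 4.15·0.9622 = 3.993 mg/L.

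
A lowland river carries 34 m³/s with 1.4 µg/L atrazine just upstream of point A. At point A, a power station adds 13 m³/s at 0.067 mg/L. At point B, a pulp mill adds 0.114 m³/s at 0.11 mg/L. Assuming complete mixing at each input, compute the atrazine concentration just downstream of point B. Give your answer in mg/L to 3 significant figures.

0.0198 mg/L

1.4 µg/L = 0.0014 mg/L.
After input A: C = (34·0.0014 + 13·0.067) / 47 = 0.01954 mg/L.
After input B: C = (47·0.01954 + 0.114·0.11) / 47.11 = 0.01976 mg/L.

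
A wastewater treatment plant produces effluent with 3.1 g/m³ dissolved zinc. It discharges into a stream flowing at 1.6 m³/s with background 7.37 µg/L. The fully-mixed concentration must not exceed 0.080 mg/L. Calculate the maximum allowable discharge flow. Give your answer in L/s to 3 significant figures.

7.37 µg/L = 0.00737 mg/L.
Mass balance at complete mixing: C_std·(Q_w + Q_r) = Q_w·C_e + Q_r·C_b.
Rearranging, Q_w = Q_r·(C_std − C_b)/(C_e − C_std) = 1.6·(0.08 − 0.00737) / (3.1 − 0.08) = 0.03848 m³/s.
= 38.48 L/s.

38.5 L/s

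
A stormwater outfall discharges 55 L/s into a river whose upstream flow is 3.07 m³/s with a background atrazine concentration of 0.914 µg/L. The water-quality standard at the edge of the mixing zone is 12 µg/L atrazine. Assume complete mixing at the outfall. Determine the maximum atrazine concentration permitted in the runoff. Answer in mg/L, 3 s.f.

0.631 mg/L

55 L/s = 0.055 m³/s.
0.914 µg/L = 0.000914 mg/L.
12 µg/L = 0.012 mg/L.
Mass balance: 0.012·3.125 = 0.055·Cₑ + 3.07·0.000914.
Cₑ = (0.0375 − 0.002806) / 0.055 = 0.6308 mg/L.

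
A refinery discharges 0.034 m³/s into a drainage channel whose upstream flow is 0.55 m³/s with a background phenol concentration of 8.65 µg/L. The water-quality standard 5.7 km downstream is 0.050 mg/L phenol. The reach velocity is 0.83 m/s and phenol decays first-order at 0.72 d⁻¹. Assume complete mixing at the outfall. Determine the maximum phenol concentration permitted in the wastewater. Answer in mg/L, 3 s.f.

8.65 µg/L = 0.00865 mg/L.
Travel time to the compliance point: t = 5700/0.83 = 6867 s = 0.07948 d; decay factor exp(−0.72·0.07948) = 0.9444.
So the concentration just after mixing may be at most 0.05/0.9444 = 0.05294 mg/L.
Mass balance: 0.05294·0.584 = 0.034·Cₑ + 0.55·0.00865.
Cₑ = (0.03092 − 0.004758) / 0.034 = 0.7695 mg/L.

0.769 mg/L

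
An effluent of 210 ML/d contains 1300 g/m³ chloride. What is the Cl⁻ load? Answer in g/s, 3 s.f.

3160 g/s

210 ML/d = 2.431 m³/s.
Mass flux = Q·C = 2.431 m³/s × 1300 g/m³ = 3160 g/s.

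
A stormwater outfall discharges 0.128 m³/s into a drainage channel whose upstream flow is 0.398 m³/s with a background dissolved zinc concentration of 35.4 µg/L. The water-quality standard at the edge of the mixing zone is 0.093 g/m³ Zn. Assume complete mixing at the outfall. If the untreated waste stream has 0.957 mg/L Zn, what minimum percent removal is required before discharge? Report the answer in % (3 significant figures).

71.6 %

35.4 µg/L = 0.0354 mg/L.
Mass balance: 0.093·0.526 = 0.128·Cₑ + 0.398·0.0354.
Cₑ = (0.04892 − 0.01409) / 0.128 = 0.2721 mg/L.
Required removal = 1 − 0.2721/0.957 = 71.57 %.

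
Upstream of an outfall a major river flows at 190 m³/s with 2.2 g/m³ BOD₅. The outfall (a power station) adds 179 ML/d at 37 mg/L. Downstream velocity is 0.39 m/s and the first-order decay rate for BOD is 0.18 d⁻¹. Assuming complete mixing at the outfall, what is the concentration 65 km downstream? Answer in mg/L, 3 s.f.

1.82 mg/L

179 ML/d = 2.072 m³/s.
After complete mixing, C₀ = (2.072·37 + 190·2.2) / 192.1 = 2.575 mg/L.
Travel time t = 6.5e+04 m / 0.39 m/s = 1.667e+05 s = 1.929 d.
C = 2.575·exp(−0.18·1.929) = 2.575·0.7066 = 1.82 mg/L.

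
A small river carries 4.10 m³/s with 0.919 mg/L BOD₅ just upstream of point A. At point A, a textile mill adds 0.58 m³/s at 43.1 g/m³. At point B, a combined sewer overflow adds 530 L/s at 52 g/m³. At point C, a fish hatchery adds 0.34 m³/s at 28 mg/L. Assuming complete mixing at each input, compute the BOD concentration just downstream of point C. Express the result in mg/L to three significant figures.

After input A: C = (4.1·0.919 + 0.58·43.1) / 4.68 = 6.147 mg/L.
530 L/s = 0.53 m³/s.
After input B: C = (4.68·6.147 + 0.53·52) / 5.21 = 10.81 mg/L.
After input C: C = (5.21·10.81 + 0.34·28) / 5.55 = 11.86 mg/L.

11.9 mg/L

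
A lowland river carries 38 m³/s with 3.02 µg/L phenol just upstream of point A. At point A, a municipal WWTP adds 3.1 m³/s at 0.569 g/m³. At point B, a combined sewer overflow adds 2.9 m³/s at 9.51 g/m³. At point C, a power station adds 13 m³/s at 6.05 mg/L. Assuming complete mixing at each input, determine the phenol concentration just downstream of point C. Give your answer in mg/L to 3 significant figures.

1.90 mg/L

3.02 µg/L = 0.00302 mg/L.
After input A: C = (38·0.00302 + 3.1·0.569) / 41.1 = 0.04571 mg/L.
After input B: C = (41.1·0.04571 + 2.9·9.51) / 44 = 0.6695 mg/L.
After input C: C = (44·0.6695 + 13·6.05) / 57 = 1.897 mg/L.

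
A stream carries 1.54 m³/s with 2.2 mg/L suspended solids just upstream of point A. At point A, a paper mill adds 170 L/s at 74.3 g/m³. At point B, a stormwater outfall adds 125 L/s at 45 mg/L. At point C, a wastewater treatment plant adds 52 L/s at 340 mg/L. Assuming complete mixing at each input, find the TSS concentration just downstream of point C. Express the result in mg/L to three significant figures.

170 L/s = 0.17 m³/s.
After input A: C = (1.54·2.2 + 0.17·74.3) / 1.71 = 9.368 mg/L.
125 L/s = 0.125 m³/s.
After input B: C = (1.71·9.368 + 0.125·45) / 1.835 = 11.8 mg/L.
52 L/s = 0.052 m³/s.
After input C: C = (1.835·11.8 + 0.052·340) / 1.887 = 20.84 mg/L.

20.8 mg/L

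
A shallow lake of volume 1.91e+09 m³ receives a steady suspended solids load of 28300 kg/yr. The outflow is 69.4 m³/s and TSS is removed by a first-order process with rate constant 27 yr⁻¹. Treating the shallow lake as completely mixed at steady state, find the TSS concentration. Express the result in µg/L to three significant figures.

0.526 µg/L

Outflow Q = 69.4 m³/s × 3.156e+07 s/yr = 2.19e+09 m³/yr.
Steady-state CSTR mass balance: W = Q·C + k·V·C, so C = W/(Q + kV).
Q + kV = 2.19e+09 + 27·1.91e+09 = 5.376e+10 m³/yr.
C = 28300/5.376e+10 = 5.264e-07 kg/m³ = 0.0005264 mg/L = 0.5264 µg/L.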